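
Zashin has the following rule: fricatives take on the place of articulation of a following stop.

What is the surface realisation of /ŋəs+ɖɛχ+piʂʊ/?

The rule targets /s/ (voiceless alveolar fricative), which sits before the trigger /ɖ/ (retroflex).
Changing only its place to retroflex gives [ʂ] — the voiceless retroflex fricative.
At the second juncture, /χ/ likewise becomes [ɸ] adjacent to /p/.

[ŋəʂɖɛɸpiʂʊ]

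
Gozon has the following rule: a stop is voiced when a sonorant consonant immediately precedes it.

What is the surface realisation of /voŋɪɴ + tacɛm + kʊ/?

[voŋɪɴdacɛmgʊ]

/t/ is a voiceless alveolar stop. The preceding trigger /ɴ/ is voiced, so /t/ must become voiced as well.
The voiced alveolar stop is [d], so /t/ → [d].
The same rule applies at the second boundary: /k/ → [g] next to /m/.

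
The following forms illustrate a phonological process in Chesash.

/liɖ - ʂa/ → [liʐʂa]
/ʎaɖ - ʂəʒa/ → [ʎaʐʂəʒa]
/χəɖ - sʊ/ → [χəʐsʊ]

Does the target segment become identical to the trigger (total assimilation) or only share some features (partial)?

partial assimilation

The segment that alternates is /ɖ/, which surfaces as [ʐ] when adjacent to /ʂ/.
/ɖ/ is a stop while /ʂ/ is a fricative; the output [ʐ] is a fricative, matching the trigger — so the feature that spreads is manner.
Place and voice are unchanged, so the assimilation is partial, not total.
The other alternating form patterns the same way: /ɖ/ → [ʐ] before /s/ (stop → fricative, matching a fricative) — only manner changes, and always toward the following segment.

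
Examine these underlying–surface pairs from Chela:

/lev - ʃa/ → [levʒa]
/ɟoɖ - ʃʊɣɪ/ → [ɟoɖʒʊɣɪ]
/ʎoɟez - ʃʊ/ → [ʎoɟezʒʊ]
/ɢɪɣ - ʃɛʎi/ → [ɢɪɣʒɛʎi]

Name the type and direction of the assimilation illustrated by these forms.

progressive voicing assimilation

Comparing underlying and surface forms, /ʃ/ → [ʒ] is the alternation; the neighbouring /v/ is constant.
The change voiceless → voiced matches the voicing of the preceding /v/, identifying this as voicing assimilation.
Place and manner are unchanged, so the assimilation is partial, not total.
Checking the remaining alternations: /ʃ/ → [ʒ] after /ɖ/ (voiceless → voiced, matching voiced); /ʃ/ → [ʒ] after /z/ (voiceless → voiced, matching voiced); /ʃ/ → [ʒ] after /ɣ/ (voiceless → voiced, matching voiced) — only voicing changes, and always toward the preceding segment.
The trigger is the preceding segment, so the direction is progressive (perseverative).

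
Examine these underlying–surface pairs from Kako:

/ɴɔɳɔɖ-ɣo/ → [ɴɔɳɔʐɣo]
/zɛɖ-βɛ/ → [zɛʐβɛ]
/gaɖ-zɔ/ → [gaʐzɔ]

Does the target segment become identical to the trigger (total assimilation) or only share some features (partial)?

The segment that alternates is /ɖ/, which surfaces as [ʐ] when adjacent to /ɣ/.
/ɖ/ is a stop while /ɣ/ is a fricative; the output [ʐ] is a fricative, matching the trigger — so the feature that spreads is manner.
Place and voice are unchanged, so the assimilation is partial, not total.
The other alternating forms pattern the same way: /ɖ/ → [ʐ] before /β/ (stop → fricative, matching a fricative); /ɖ/ → [ʐ] before /z/ (stop → fricative, matching a fricative) — only manner changes, and always toward the following segment.

partial assimilation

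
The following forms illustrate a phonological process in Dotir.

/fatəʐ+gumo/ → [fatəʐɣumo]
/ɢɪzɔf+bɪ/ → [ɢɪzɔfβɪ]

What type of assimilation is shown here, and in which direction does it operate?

progressive manner assimilation

Comparing underlying and surface forms, /g/ → [ɣ] is the alternation; the neighbouring /ʐ/ is constant.
The change stop → fricative matches the manner of the preceding /ʐ/, identifying this as manner assimilation.
Place and voice are unchanged, so the assimilation is partial, not total.
The same holds elsewhere in the data: /b/ → [β] after /f/ (stop → fricative, matching a fricative) — only manner changes, and always toward the preceding segment.
Since the segment that changes follows the conditioning segment, the assimilation is progressive.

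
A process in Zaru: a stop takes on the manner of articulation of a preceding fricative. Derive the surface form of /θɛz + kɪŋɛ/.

/k/ is a voiceless velar stop. The preceding trigger /z/ is a fricative, so /k/ must become a fricative as well.
The voiceless velar fricative is [x], so /k/ → [x].

[θɛzxɪŋɛ]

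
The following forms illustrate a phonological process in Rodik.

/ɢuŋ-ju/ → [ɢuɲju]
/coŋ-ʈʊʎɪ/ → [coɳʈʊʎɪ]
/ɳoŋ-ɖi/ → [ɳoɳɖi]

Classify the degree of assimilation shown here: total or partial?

partial assimilation

Comparing underlying and surface forms, /ŋ/ → [ɲ] is the alternation; the neighbouring /j/ is constant.
The change velar → palatal matches the place of the following /j/, identifying this as place assimilation.
Manner and voice are unchanged, so the assimilation is partial, not total.
The other alternating forms pattern the same way: /ŋ/ → [ɳ] before /ʈ/ (velar → retroflex, matching retroflex); /ŋ/ → [ɳ] before /ɖ/ (velar → retroflex, matching retroflex) — only place changes, and always toward the following segment.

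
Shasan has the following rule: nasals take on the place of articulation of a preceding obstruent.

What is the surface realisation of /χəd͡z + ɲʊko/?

/ɲ/ is a voiced palatal nasal. The preceding trigger /d͡z/ is alveolar, so /ɲ/ must become alveolar as well.
Changing only its place to alveolar gives [n] — the voiced alveolar nasal.

[χəd͡znʊko]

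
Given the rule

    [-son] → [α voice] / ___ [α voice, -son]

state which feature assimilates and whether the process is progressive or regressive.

The rule copies [voice] from the environment onto the target, so the assimilating feature is voicing.
Since the environment is written after the underscore, the trigger follows the target; the direction is regressive.

regressive voicing assimilation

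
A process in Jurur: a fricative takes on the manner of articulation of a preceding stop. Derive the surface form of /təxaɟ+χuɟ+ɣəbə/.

The rule targets /χ/ (voiceless uvular fricative), which sits after the trigger /ɟ/ (stop).
The voiceless uvular stop is [q], so /χ/ → [q].
The same rule applies at the second boundary: /ɣ/ → [g] next to /ɟ/.

[təxaɟquɟgəbə]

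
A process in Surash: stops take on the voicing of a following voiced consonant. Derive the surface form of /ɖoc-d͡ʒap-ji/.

[ɖoɟd͡ʒabji]

/c/ is a voiceless palatal stop. The following trigger /d͡ʒ/ is voiced, so /c/ must become voiced as well.
A voiced palatal stop is [ɟ], so the surface segment is [ɟ].
The same rule applies at the second boundary: /p/ → [b] next to /j/.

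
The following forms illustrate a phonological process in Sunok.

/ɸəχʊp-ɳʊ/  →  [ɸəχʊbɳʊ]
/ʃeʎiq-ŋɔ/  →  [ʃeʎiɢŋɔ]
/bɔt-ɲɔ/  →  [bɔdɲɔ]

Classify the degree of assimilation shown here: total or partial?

partial assimilation

Underlying /p/ is realised as [b] next to /ɳ/; /ɳ/ itself does not change.
The change voiceless → voiced matches the voicing of the following /ɳ/, identifying this as voicing assimilation.
Place and manner are unchanged, so the assimilation is partial, not total.
The same holds elsewhere in the data: /q/ → [ɢ] before /ŋ/ (voiceless → voiced, matching voiced); /t/ → [d] before /ɲ/ (voiceless → voiced, matching voiced) — only voicing changes, and always toward the following segment.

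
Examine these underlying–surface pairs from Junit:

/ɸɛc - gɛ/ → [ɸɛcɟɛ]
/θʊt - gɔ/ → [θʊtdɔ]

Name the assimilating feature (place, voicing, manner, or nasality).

The segment that alternates is /g/, which surfaces as [ɟ] when adjacent to /c/.
/g/ is velar while /c/ is palatal; the output [ɟ] is palatal, matching the trigger — so the feature that spreads is place.
The same holds elsewhere in the data: /g/ → [d] after /t/ (velar → alveolar, matching alveolar) — only place changes, and always toward the preceding segment.

place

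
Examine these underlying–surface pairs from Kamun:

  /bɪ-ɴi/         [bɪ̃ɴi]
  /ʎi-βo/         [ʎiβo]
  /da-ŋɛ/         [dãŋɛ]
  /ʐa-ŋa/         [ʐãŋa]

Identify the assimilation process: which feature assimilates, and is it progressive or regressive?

The vowel /ɪ/ surfaces as nasalised [ɪ̃] next to the following nasal /ɴ/ — it has acquired the [+nasal] feature of its neighbour.
The other form shows the same pattern: /a/ → [ã] before /ŋ/ — each time a vowel is nasalised next to a following nasal.
No change occurs in [ʎiβo] because the vowel at the boundary is adjacent to an oral consonant, not a nasal (/i/ next to /β/).
Because the conditioning nasal is to the right of the vowel that changes, the process is regressive (anticipatory).

regressive nasality assimilation (vowel nasalisation)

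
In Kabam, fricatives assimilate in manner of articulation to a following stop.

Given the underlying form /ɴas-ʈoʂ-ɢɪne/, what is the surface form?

/s/ is a voiceless alveolar fricative. The following trigger /ʈ/ is a stop, so /s/ must become a stop as well.
A voiceless alveolar stop is [t], so the surface segment is [t].
At the second juncture, /ʂ/ likewise becomes [ʈ] adjacent to /ɢ/.

[ɴatʈoʈɢɪne]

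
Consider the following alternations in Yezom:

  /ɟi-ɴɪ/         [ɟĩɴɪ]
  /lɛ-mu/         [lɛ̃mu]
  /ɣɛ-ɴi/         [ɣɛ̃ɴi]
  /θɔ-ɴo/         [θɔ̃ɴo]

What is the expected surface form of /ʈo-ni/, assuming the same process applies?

The data show regressive nasality assimilation (vowel nasalisation): /i/ → [ĩ] before /ɴ/; /ɛ/ → [ɛ̃] before /m/; /ɛ/ → [ɛ̃] before /ɴ/; /ɔ/ → [ɔ̃] before /ɴ/ — a vowel is nasalised by an immediately following nasal consonant.
The vowel /o/ is adjacent to the following nasal /n/, so it acquires [+nasal] and surfaces as [õ].

[ʈõni]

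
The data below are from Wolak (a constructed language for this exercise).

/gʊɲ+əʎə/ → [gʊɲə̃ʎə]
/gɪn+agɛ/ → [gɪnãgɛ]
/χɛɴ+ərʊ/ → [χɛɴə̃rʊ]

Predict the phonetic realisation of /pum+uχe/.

[pumũχe]

The data show progressive nasality assimilation (vowel nasalisation): /ə/ → [ə̃] after /ɲ/; /a/ → [ã] after /n/; /ə/ → [ə̃] after /ɴ/ — a vowel is nasalised by an immediately preceding nasal consonant.
The vowel /u/ is adjacent to the preceding nasal /m/, so it acquires [+nasal] and surfaces as [ũ].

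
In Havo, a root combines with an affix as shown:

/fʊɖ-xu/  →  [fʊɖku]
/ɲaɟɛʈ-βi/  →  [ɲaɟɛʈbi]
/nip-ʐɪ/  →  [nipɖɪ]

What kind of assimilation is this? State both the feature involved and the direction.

The segment that alternates is /x/, which surfaces as [k] when adjacent to /ɖ/.
/x/ is a fricative while /ɖ/ is a stop; the output [k] is a stop, matching the trigger — so the feature that spreads is manner.
Place and voice are unchanged, so the assimilation is partial, not total.
The same holds elsewhere in the data: /β/ → [b] after /ʈ/ (fricative → stop, matching a stop); /ʐ/ → [ɖ] after /p/ (fricative → stop, matching a stop) — only manner changes, and always toward the preceding segment.
The trigger is the preceding segment, so the direction is progressive (perseverative).

progressive manner assimilation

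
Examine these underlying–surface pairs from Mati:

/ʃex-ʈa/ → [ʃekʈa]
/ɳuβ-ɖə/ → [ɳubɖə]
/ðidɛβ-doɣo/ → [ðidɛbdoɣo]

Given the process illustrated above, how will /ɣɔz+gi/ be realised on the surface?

[ɣɔdgi]

The data show regressive manner assimilation: /x/ → [k] before /ʈ/; /β/ → [b] before /ɖ/; /β/ → [b] before /d/. In each pair only manner changes, matching the following consonant, while place and voice stay constant.
/z/ is a voiced alveolar fricative. The following trigger /g/ is a stop, so /z/ must become a stop as well.
The voiced alveolar stop is [d], so /z/ → [d].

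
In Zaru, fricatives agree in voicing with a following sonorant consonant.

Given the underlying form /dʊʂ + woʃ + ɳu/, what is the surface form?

[dʊʐwoʒɳu]

The rule targets /ʂ/ (voiceless retroflex fricative), which sits before the trigger /w/ (voiced).
A voiced retroflex fricative is [ʐ], so the surface segment is [ʐ].
The same rule applies at the second boundary: /ʃ/ → [ʒ] next to /ɳ/.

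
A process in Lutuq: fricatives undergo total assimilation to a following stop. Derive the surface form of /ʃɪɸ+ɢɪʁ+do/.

[ʃɪɢɢɪddo]

/ɸ/ is the segment targeted by the rule; it sits immediately before /ɢ/, so it assimilates completely and surfaces as [ɢ].
The same rule applies at the second boundary: /ʁ/ → [d] next to /d/.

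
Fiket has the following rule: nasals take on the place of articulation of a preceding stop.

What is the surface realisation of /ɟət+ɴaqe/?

[ɟətnaqe]

/ɴ/ is a voiced uvular nasal. The preceding trigger /t/ is alveolar, so /ɴ/ must become alveolar as well.
A voiced alveolar nasal is [n], so the surface segment is [n].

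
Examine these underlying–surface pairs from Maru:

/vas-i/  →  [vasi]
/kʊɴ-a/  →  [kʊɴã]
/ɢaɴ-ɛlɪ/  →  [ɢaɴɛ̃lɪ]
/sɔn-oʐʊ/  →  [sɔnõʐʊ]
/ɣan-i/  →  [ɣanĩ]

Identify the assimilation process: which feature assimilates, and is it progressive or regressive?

progressive nasality assimilation (vowel nasalisation)

The vowel /a/ surfaces as nasalised [ã] next to the preceding nasal /ɴ/ — it has acquired the [+nasal] feature of its neighbour.
Likewise in the remaining data: /ɛ/ → [ɛ̃] after /ɴ/; /o/ → [õ] after /n/; /i/ → [ĩ] after /n/ — each time a vowel is nasalised next to a preceding nasal.
No change occurs in [vasi] because the vowel at the boundary is adjacent to an oral consonant, not a nasal (/i/ next to /s/).
Because the conditioning nasal is to the left of the vowel that changes, the process is progressive (perseverative).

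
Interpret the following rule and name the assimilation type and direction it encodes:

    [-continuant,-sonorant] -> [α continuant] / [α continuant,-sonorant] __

progressive manner assimilation

The shared variable α links the value of [continuant] on the target to that of the neighbouring obstruent. [continuant] distinguishes stops from fricatives — a manner-of-articulation feature — so this is manner assimilation.
Since the environment is written before the underscore, the trigger precedes the target; the direction is progressive.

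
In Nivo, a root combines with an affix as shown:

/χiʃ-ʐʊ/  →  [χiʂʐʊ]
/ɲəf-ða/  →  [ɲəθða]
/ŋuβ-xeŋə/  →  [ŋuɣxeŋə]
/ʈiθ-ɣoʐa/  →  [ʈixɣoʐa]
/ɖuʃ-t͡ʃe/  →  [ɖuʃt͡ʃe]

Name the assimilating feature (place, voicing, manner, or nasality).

place

The segment that alternates is /ʃ/, which surfaces as [ʂ] when adjacent to /ʐ/.
The change postalveolar → retroflex matches the place of the following /ʐ/, identifying this as place assimilation.
The other alternating forms pattern the same way: /f/ → [θ] before /ð/ (labiodental → dental, matching dental); /β/ → [ɣ] before /x/ (bilabial → velar, matching velar); /θ/ → [x] before /ɣ/ (dental → velar, matching velar) — only place changes, and always toward the following segment.
Nothing changes in [ɖuʃt͡ʃe]: there the adjacent consonants already agree in place (/ʃ/ and /t͡ʃ/ are both postalveolar), so this form is consistent with the same rule.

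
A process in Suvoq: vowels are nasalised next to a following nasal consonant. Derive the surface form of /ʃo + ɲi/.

/o/ sits next to the nasal /ɲ/ and is therefore nasalised to [õ].

[ʃõɲi]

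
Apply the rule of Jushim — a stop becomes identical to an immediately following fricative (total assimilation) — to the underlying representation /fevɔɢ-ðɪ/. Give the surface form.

[fevɔððɪ]

/ɢ/ is the segment targeted by the rule; it sits immediately before /ð/, so it assimilates completely and surfaces as [ð].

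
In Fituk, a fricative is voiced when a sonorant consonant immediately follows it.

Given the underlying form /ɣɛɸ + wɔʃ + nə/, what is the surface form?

The rule targets /ɸ/ (voiceless bilabial fricative), which sits before the trigger /w/ (voiced).
A voiced bilabial fricative is [β], so the surface segment is [β].
The same rule applies at the second boundary: /ʃ/ → [ʒ] next to /n/.

[ɣɛβwɔʒnə]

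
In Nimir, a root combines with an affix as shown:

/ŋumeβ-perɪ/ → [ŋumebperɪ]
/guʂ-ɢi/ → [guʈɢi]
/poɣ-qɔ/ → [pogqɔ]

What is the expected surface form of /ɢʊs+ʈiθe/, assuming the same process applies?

[ɢʊtʈiθe]

The data show regressive manner assimilation: /β/ → [b] before /p/; /ʂ/ → [ʈ] before /ɢ/; /ɣ/ → [g] before /q/. In each pair only manner changes, matching the following consonant, while place and voice stay constant.
The rule targets /s/ (voiceless alveolar fricative), which sits before the trigger /ʈ/ (stop).
Changing only its manner to stop gives [t] — the voiceless alveolar stop.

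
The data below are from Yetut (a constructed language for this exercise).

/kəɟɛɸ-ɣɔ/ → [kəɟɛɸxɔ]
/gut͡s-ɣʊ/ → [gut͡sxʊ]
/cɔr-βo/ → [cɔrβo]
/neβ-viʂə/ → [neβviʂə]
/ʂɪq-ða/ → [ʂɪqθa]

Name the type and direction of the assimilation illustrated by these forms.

Underlying /ɣ/ is realised as [x] next to /ɸ/; /ɸ/ itself does not change.
The change voiced → voiceless matches the voicing of the preceding /ɸ/, identifying this as voicing assimilation.
Place and manner are unchanged, so the assimilation is partial, not total.
The other alternating forms pattern the same way: /ɣ/ → [x] after /t͡s/ (voiced → voiceless, matching voiceless); /ð/ → [θ] after /q/ (voiced → voiceless, matching voiceless) — only voicing changes, and always toward the preceding segment.
No alternation appears in [cɔrβo], [neβviʂə]: there the adjacent consonants already agree in voicing (/β/ and /r/ are both voiced; /v/ and /β/ are both voiced), so these forms are consistent with the same rule.
Since the segment that changes follows the conditioning segment, the assimilation is progressive.

progressive voicing assimilation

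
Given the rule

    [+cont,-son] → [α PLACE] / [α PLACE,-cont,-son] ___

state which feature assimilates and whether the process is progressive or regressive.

The rule copies the place features (abbreviated [PLACE]) from the environment onto the target, so the assimilating feature is place.
Since the environment is written before the underscore, the trigger precedes the target; the direction is progressive.

progressive place assimilation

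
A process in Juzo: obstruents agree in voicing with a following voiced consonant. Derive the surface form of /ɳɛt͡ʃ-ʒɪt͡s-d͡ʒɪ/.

[ɳɛd͡ʒʒɪd͡zd͡ʒɪ]

The rule targets /t͡ʃ/ (voiceless postalveolar affricate), which sits before the trigger /ʒ/ (voiced).
A voiced postalveolar affricate is [d͡ʒ], so the surface segment is [d͡ʒ].
At the second juncture, /t͡s/ likewise becomes [d͡z] adjacent to /d͡ʒ/.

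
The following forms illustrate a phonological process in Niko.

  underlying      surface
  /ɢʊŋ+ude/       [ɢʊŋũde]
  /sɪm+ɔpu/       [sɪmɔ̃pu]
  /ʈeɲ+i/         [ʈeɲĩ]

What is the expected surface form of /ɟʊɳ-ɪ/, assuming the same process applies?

[ɟʊɳɪ̃]

The data show progressive nasality assimilation (vowel nasalisation): /u/ → [ũ] after /ŋ/; /ɔ/ → [ɔ̃] after /m/; /i/ → [ĩ] after /ɲ/ — a vowel is nasalised by an immediately preceding nasal consonant.
/ɪ/ sits next to the nasal /ɳ/ and is therefore nasalised to [ɪ̃].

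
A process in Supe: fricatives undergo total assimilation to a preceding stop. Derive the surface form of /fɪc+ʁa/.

[fɪcca]

/ʁ/ is the segment targeted by the rule; it sits immediately after /c/, so it assimilates completely and surfaces as [c].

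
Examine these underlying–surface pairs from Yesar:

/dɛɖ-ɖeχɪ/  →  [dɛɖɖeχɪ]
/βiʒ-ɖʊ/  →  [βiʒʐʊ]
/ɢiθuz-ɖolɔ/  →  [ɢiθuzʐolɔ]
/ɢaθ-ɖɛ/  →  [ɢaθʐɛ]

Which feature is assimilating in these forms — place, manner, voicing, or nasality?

manner

Underlying /ɖ/ is realised as [ʐ] next to /ʒ/; /ʒ/ itself does not change.
/ɖ/ is a stop while /ʒ/ is a fricative; the output [ʐ] is a fricative, matching the trigger — so the feature that spreads is manner.
The same holds elsewhere in the data: /ɖ/ → [ʐ] after /z/ (stop → fricative, matching a fricative); /ɖ/ → [ʐ] after /θ/ (stop → fricative, matching a fricative) — only manner changes, and always toward the preceding segment.
Nothing changes in [dɛɖɖeχɪ]: there the adjacent consonants already agree in manner (/ɖ/ and /ɖ/ are both stops), so this form is consistent with the same rule.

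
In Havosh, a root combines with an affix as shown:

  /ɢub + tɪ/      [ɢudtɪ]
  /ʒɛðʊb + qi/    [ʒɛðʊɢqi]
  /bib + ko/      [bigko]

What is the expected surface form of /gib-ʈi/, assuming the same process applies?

[giɖʈi]

The data show regressive place assimilation: /b/ → [d] before /t/; /b/ → [ɢ] before /q/; /b/ → [g] before /k/. In each pair only place changes, matching the following consonant, while manner and voice stay constant.
/b/ is a voiced bilabial stop. The following trigger /ʈ/ is retroflex, so /b/ must become retroflex as well.
Changing only its place to retroflex gives [ɖ] — the voiced retroflex stop.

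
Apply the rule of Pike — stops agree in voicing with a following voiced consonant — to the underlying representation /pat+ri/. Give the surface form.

[padri]

/t/ is a voiceless alveolar stop. The following trigger /r/ is voiced, so /t/ must become voiced as well.
Changing only its voicing to voiced gives [d] — the voiced alveolar stop.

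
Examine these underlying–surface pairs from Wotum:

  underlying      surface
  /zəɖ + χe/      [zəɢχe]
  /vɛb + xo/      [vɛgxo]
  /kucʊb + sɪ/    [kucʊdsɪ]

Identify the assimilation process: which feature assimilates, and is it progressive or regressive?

regressive place assimilation

Underlying /ɖ/ is realised as [ɢ] next to /χ/; /χ/ itself does not change.
/ɖ/ is retroflex while /χ/ is uvular; the output [ɢ] is uvular, matching the trigger — so the feature that spreads is place.
Manner and voice are unchanged, so the assimilation is partial, not total.
Checking the remaining alternations: /b/ → [g] before /x/ (bilabial → velar, matching velar); /b/ → [d] before /s/ (bilabial → alveolar, matching alveolar) — only place changes, and always toward the following segment.
Since the segment that changes precedes the conditioning segment, the assimilation is regressive.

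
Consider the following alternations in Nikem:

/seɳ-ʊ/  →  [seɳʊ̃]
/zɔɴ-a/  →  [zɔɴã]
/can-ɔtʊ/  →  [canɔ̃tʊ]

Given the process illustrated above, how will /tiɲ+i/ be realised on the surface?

The data show progressive nasality assimilation (vowel nasalisation): /ʊ/ → [ʊ̃] after /ɳ/; /a/ → [ã] after /ɴ/; /ɔ/ → [ɔ̃] after /n/ — a vowel is nasalised by an immediately preceding nasal consonant.
/i/ sits next to the nasal /ɲ/ and is therefore nasalised to [ĩ].

[tiɲĩ]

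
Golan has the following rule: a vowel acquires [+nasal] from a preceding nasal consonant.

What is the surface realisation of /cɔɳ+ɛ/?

/ɛ/ sits next to the nasal /ɳ/ and is therefore nasalised to [ɛ̃].

[cɔɳɛ̃]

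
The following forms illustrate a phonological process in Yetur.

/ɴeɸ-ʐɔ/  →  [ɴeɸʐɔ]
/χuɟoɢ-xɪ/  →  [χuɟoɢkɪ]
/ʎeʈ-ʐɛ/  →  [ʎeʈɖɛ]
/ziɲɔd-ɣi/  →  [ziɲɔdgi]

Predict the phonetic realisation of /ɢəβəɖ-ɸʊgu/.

[ɢəβəɖpʊgu]

The data show progressive manner assimilation: /x/ → [k] after /ɢ/; /ʐ/ → [ɖ] after /ʈ/; /ɣ/ → [g] after /d/. In each pair only manner changes, matching the preceding consonant, while place and voice stay constant.
No alternation appears in [ɴeɸʐɔ]: there the adjacent consonants already agree in manner (/ʐ/ and /ɸ/ are both fricatives), so this form is consistent with the same rule.
/ɸ/ is a voiceless bilabial fricative. The preceding trigger /ɖ/ is a stop, so /ɸ/ must become a stop as well.
Changing only its manner to stop gives [p] — the voiceless bilabial stop.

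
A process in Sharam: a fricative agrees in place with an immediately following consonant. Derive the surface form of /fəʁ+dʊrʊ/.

[fəzdʊrʊ]

/ʁ/ is a voiced uvular fricative. The following trigger /d/ is alveolar, so /ʁ/ must become alveolar as well.
A voiced alveolar fricative is [z], so the surface segment is [z].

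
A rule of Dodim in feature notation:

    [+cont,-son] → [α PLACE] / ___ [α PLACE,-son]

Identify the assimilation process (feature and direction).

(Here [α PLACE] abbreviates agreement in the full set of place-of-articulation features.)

The shared variable α links the value of the place features (abbreviated [PLACE]) on the target to the same value on the neighbouring segment, so place is the feature that assimilates.
Since the environment is written after the underscore, the trigger follows the target; the direction is regressive.

regressive place assimilation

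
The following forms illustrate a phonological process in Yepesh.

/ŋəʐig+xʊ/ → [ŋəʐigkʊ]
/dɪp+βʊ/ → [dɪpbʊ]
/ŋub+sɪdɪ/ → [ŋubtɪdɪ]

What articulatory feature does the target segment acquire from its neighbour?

Comparing underlying and surface forms, /x/ → [k] is the alternation; the neighbouring /g/ is constant.
/x/ is a fricative while /g/ is a stop; the output [k] is a stop, matching the trigger — so the feature that spreads is manner.
Checking the remaining alternations: /β/ → [b] after /p/ (fricative → stop, matching a stop); /s/ → [t] after /b/ (fricative → stop, matching a stop) — only manner changes, and always toward the preceding segment.

manner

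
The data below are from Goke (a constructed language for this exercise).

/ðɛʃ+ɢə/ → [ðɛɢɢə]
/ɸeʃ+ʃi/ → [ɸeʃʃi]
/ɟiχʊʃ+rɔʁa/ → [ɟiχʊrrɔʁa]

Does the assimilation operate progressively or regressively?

regressive

The segment that alternates is /ʃ/, which surfaces as [ɢ] when adjacent to /ɢ/.
The output [ɢ] is identical to the trigger /ɢ/ — every feature (place, manner, voicing) has been copied — so this is total assimilation.
The remaining alternation confirms this: /ʃ/ → [r] before /r/ — in each case the output is a copy of the following consonant.
In [ɸeʃʃi] the two consonants at the boundary are already identical (/ʃ/ + /ʃ/), so the rule applies vacuously and nothing changes.
Since the segment that changes precedes the conditioning segment, the assimilation is regressive.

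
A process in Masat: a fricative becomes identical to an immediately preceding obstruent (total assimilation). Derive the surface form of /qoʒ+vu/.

[qoʒʒu]

/v/ is the segment targeted by the rule; it sits immediately after /ʒ/, so it assimilates completely and surfaces as [ʒ].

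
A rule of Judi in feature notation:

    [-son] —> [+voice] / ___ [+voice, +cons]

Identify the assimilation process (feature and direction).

The structural change is [+voice], and the conditioning segment [+voice, +cons] (a voiced consonant) is itself voiced, so the target comes to share the voicing of its neighbour — voicing assimilation.
The conditioning segment sits to the right of the focus bar, meaning the trigger follows the segment that changes — regressive assimilation.

regressive voicing assimilation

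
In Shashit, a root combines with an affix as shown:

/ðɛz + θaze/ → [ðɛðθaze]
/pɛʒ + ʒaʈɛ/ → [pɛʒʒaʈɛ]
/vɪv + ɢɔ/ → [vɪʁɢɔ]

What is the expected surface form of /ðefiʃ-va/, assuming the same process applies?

The data show regressive place assimilation: /z/ → [ð] before /θ/; /v/ → [ʁ] before /ɢ/. In each pair only place changes, matching the following consonant, while manner and voice stay constant.
No alternation appears in [pɛʒʒaʈɛ]: there the adjacent consonants already agree in place (/ʒ/ and /ʒ/ are both postalveolar), so this form is consistent with the same rule.
/ʃ/ is a voiceless postalveolar fricative. The following trigger /v/ is labiodental, so /ʃ/ must become labiodental as well.
Changing only its place to labiodental gives [f] — the voiceless labiodental fricative.

[ðefifva]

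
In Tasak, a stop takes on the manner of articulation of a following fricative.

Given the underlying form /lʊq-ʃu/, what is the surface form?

[lʊχʃu]

The rule targets /q/ (voiceless uvular stop), which sits before the trigger /ʃ/ (fricative).
A voiceless uvular fricative is [χ], so the surface segment is [χ].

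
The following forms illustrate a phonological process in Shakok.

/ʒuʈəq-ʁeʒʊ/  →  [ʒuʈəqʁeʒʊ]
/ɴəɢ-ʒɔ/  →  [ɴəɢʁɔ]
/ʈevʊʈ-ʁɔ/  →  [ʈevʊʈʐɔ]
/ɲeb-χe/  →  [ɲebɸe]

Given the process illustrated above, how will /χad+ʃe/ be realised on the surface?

[χadse]

The data show progressive place assimilation: /ʒ/ → [ʁ] after /ɢ/; /ʁ/ → [ʐ] after /ʈ/; /χ/ → [ɸ] after /b/. In each pair only place changes, matching the preceding consonant, while manner and voice stay constant.
No alternation appears in [ʒuʈəqʁeʒʊ]: there the adjacent consonants already agree in place (/ʁ/ and /q/ are both uvular), so this form is consistent with the same rule.
/ʃ/ is a voiceless postalveolar fricative. The preceding trigger /d/ is alveolar, so /ʃ/ must become alveolar as well.
The voiceless alveolar fricative is [s], so /ʃ/ → [s].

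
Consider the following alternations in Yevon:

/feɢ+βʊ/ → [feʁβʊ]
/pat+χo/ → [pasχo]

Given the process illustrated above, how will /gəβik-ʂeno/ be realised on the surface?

The data show regressive manner assimilation: /ɢ/ → [ʁ] before /β/; /t/ → [s] before /χ/. In each pair only manner changes, matching the following consonant, while place and voice stay constant.
The rule targets /k/ (voiceless velar stop), which sits before the trigger /ʂ/ (fricative).
Changing only its manner to fricative gives [x] — the voiceless velar fricative.

[gəβixʂeno]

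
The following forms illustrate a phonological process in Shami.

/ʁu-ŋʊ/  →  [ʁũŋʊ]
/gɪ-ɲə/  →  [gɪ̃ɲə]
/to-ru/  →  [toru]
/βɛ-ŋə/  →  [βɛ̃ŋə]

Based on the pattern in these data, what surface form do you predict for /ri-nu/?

[rĩnu]

The data show regressive nasality assimilation (vowel nasalisation): /u/ → [ũ] before /ŋ/; /ɪ/ → [ɪ̃] before /ɲ/; /ɛ/ → [ɛ̃] before /ŋ/ — a vowel is nasalised by an immediately following nasal consonant.
No change occurs in [toru] because the vowel at the boundary is adjacent to an oral consonant, not a nasal (/o/ next to /r/).
The vowel /i/ is adjacent to the following nasal /n/, so it acquires [+nasal] and surfaces as [ĩ].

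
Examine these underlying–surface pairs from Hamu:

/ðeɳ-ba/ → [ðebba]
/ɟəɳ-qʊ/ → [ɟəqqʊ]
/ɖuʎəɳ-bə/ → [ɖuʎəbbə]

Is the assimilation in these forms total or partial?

total assimilation

The segment that alternates is /ɳ/, which surfaces as [b] when adjacent to /b/.
The output [b] is identical to the trigger /b/ — every feature (place, manner, voicing) has been copied — so this is total assimilation.
The other form behaves the same way: /ɳ/ → [q] before /q/ — in each case the output is a copy of the following consonant.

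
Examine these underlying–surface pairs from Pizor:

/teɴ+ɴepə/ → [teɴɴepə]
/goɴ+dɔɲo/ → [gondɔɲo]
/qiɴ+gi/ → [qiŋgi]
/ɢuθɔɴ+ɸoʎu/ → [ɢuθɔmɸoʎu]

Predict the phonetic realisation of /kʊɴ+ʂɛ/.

[kʊɳʂɛ]

The data show regressive place assimilation: /ɴ/ → [n] before /d/; /ɴ/ → [ŋ] before /g/; /ɴ/ → [m] before /ɸ/. In each pair only place changes, matching the following consonant, while manner and voice stay constant.
No alternation appears in [teɴɴepə]: there the adjacent consonants already agree in place (/ɴ/ and /ɴ/ are both uvular), so this form is consistent with the same rule.
The rule targets /ɴ/ (voiced uvular nasal), which sits before the trigger /ʂ/ (retroflex).
Changing only its place to retroflex gives [ɳ] — the voiced retroflex nasal.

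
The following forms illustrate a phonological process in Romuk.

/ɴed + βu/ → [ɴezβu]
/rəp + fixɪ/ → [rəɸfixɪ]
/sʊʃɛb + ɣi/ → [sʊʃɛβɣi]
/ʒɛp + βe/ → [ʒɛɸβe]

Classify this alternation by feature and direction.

regressive manner assimilation

The segment that alternates is /d/, which surfaces as [z] when adjacent to /β/.
The change stop → fricative matches the manner of the following /β/, identifying this as manner assimilation.
Place and voice are unchanged, so the assimilation is partial, not total.
The same holds elsewhere in the data: /p/ → [ɸ] before /f/ (stop → fricative, matching a fricative); /b/ → [β] before /ɣ/ (stop → fricative, matching a fricative); /p/ → [ɸ] before /β/ (stop → fricative, matching a fricative) — only manner changes, and always toward the following segment.
Since the segment that changes precedes the conditioning segment, the assimilation is regressive.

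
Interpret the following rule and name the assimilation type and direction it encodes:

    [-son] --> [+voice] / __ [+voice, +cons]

regressive voicing assimilation

The target ([-son], obstruents) acquires [+voice] next to a voiced consonant ([+voice, +cons]) — it takes on the voicing of its neighbour, so the feature that spreads is voicing.
Since the environment is written after the underscore, the trigger follows the target; the direction is regressive.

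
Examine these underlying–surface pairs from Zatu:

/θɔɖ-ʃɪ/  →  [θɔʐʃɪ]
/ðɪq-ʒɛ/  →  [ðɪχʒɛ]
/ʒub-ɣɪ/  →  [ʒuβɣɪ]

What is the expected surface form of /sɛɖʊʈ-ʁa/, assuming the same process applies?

[sɛɖʊʂʁa]

The data show regressive manner assimilation: /ɖ/ → [ʐ] before /ʃ/; /q/ → [χ] before /ʒ/; /b/ → [β] before /ɣ/. In each pair only manner changes, matching the following consonant, while place and voice stay constant.
/ʈ/ is a voiceless retroflex stop. The following trigger /ʁ/ is a fricative, so /ʈ/ must become a fricative as well.
A voiceless retroflex fricative is [ʂ], so the surface segment is [ʂ].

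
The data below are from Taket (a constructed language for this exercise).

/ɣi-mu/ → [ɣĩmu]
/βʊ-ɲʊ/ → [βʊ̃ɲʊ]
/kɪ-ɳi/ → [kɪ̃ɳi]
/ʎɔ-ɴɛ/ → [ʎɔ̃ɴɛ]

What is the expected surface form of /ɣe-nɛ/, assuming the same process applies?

[ɣẽnɛ]

The data show regressive nasality assimilation (vowel nasalisation): /i/ → [ĩ] before /m/; /ʊ/ → [ʊ̃] before /ɲ/; /ɪ/ → [ɪ̃] before /ɳ/; /ɔ/ → [ɔ̃] before /ɴ/ — a vowel is nasalised by an immediately following nasal consonant.
/e/ sits next to the nasal /n/ and is therefore nasalised to [ẽ].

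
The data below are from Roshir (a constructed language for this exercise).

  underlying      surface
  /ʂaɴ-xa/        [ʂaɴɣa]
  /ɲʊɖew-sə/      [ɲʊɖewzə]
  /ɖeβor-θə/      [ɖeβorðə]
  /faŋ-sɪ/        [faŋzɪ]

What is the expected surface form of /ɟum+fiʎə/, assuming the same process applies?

The data show progressive voicing assimilation: /x/ → [ɣ] after /ɴ/; /s/ → [z] after /w/; /θ/ → [ð] after /r/; /s/ → [z] after /ŋ/. In each pair only voicing changes, matching the preceding consonant, while place and manner stay constant.
The rule targets /f/ (voiceless labiodental fricative), which sits after the trigger /m/ (voiced).
Changing only its voicing to voiced gives [v] — the voiced labiodental fricative.

[ɟumviʎə]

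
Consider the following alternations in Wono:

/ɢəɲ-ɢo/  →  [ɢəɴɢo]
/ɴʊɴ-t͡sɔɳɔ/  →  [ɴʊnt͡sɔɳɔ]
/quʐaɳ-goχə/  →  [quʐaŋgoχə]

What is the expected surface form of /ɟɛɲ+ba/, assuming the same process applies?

[ɟɛmba]

The data show regressive place assimilation: /ɲ/ → [ɴ] before /ɢ/; /ɴ/ → [n] before /t͡s/; /ɳ/ → [ŋ] before /g/. In each pair only place changes, matching the following consonant, while manner and voice stay constant.
The rule targets /ɲ/ (voiced palatal nasal), which sits before the trigger /b/ (bilabial).
A voiced bilabial nasal is [m], so the surface segment is [m].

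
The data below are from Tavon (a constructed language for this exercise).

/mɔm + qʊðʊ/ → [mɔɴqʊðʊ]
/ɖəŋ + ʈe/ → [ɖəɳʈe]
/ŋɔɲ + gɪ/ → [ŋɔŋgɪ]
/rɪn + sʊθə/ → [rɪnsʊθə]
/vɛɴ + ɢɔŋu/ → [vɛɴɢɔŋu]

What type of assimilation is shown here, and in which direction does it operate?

Underlying /m/ is realised as [ɴ] next to /q/; /q/ itself does not change.
/m/ is bilabial while /q/ is uvular; the output [ɴ] is uvular, matching the trigger — so the feature that spreads is place.
Manner and voice are unchanged, so the assimilation is partial, not total.
The same holds elsewhere in the data: /ŋ/ → [ɳ] before /ʈ/ (velar → retroflex, matching retroflex); /ɲ/ → [ŋ] before /g/ (palatal → velar, matching velar) — only place changes, and always toward the following segment.
No alternation appears in [rɪnsʊθə], [vɛɴɢɔŋu]: there the adjacent consonants already agree in place (/n/ and /s/ are both alveolar; /ɴ/ and /ɢ/ are both uvular), so these forms are consistent with the same rule.
Since the segment that changes precedes the conditioning segment, the assimilation is regressive.

regressive place assimilation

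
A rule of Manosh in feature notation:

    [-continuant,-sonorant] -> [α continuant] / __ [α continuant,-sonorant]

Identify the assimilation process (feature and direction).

regressive manner assimilation

The rule copies [continuant] (continuancy) from the environment onto the target stops; since [±continuant] encodes the stop/fricative manner contrast, the assimilating dimension is manner.
The conditioning segment sits to the right of the focus bar, meaning the trigger follows the segment that changes — regressive assimilation.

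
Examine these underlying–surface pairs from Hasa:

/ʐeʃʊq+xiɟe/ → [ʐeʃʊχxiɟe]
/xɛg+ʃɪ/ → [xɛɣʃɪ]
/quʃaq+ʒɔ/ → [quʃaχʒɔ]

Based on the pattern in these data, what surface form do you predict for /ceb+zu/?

The data show regressive manner assimilation: /q/ → [χ] before /x/; /g/ → [ɣ] before /ʃ/; /q/ → [χ] before /ʒ/. In each pair only manner changes, matching the following consonant, while place and voice stay constant.
The rule targets /b/ (voiced bilabial stop), which sits before the trigger /z/ (fricative).
A voiced bilabial fricative is [β], so the surface segment is [β].

[ceβzu]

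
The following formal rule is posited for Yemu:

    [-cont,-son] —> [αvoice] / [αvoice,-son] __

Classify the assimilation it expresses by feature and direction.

progressive voicing assimilation

The shared variable α links the value of [voice] on the target to the same value on the neighbouring segment, so voicing is the feature that assimilates.
The conditioning segment sits to the left of the focus bar, meaning the trigger precedes the segment that changes — progressive assimilation.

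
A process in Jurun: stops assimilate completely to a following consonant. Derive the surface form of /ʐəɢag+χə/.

[ʐəɢaχχə]

/g/ is the segment targeted by the rule; it sits immediately before /χ/, so it assimilates completely and surfaces as [χ].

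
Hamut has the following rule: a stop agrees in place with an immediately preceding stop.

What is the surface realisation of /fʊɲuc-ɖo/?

[fʊɲucɟo]

/ɖ/ is a voiced retroflex stop. The preceding trigger /c/ is palatal, so /ɖ/ must become palatal as well.
The voiced palatal stop is [ɟ], so /ɖ/ → [ɟ].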